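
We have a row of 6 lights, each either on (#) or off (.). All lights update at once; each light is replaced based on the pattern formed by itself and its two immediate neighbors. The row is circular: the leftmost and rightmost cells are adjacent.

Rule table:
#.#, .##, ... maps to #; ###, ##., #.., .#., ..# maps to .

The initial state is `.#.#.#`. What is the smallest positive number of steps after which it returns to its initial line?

2

#.#.#.
.#.#.#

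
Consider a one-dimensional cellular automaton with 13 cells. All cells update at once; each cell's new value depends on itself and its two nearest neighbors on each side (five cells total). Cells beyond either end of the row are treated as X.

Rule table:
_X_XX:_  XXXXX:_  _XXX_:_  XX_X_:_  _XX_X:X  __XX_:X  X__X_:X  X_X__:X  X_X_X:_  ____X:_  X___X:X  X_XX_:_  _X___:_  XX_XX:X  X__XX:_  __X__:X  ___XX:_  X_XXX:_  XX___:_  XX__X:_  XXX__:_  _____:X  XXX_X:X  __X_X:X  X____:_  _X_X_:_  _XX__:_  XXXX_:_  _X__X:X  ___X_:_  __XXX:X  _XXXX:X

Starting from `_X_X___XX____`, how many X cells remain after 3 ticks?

___X_X_X_____
_X_X___X__X__
___X_X_XXXXX_
count of X: 7

7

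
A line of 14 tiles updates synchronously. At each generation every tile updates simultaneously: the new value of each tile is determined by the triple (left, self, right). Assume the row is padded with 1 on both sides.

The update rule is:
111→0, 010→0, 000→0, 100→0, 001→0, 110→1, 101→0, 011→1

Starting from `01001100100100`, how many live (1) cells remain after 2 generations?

00001100000000
00001100000000
count of 1: 2

2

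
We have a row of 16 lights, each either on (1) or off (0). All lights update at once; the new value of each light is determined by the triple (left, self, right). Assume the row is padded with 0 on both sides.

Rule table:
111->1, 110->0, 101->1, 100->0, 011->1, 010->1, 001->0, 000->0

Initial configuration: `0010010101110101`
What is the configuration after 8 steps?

0010011110000000

step 1: 0010011111101111
step 2: 0010011111011110
step 3: 0010011110111100
step 4: 0010011101111000
step 5: 0010011011110000
step 6: 0010010111100000
step 7: 0010011111000000
step 8: 0010011110000000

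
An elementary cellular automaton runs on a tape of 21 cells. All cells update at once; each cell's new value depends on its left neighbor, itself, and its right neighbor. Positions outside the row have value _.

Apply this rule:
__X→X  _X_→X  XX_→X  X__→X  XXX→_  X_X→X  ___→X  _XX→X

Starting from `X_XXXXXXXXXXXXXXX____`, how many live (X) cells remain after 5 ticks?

XXX_____________XXXXX
X_XXXXXXXXXXXXXXX___X
XXX_____________XXXXX  (repeats tick 1; period 2)
tick 5: XXX_____________XXXXX
count of X: 8

8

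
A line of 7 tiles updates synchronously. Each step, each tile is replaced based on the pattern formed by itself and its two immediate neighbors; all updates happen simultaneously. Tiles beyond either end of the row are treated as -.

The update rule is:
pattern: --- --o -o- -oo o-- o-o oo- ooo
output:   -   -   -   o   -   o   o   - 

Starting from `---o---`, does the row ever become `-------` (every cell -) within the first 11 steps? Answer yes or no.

-------
all cells are - at step 1

yes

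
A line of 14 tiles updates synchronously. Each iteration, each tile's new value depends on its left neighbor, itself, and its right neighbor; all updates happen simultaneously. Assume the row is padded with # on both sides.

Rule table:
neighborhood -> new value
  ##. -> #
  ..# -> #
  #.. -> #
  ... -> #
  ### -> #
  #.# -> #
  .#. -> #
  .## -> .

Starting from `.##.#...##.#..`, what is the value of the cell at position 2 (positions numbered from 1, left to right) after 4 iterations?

#

iteration 1: #.######.#####
iteration 2: ##.######.####
iteration 3: ###.######.###
iteration 4: ####.######.##
position 2 holds #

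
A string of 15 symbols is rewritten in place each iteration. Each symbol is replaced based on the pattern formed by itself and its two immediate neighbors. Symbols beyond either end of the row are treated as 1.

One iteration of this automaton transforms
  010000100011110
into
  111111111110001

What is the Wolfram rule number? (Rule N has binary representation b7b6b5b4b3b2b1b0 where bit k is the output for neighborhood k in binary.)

position 11: 111 → 0  (bit 7 = 0)
position 13: 110 → 0  (bit 6 = 0)
position 0: 101 → 1  (bit 5 = 1)
position 2: 100 → 1  (bit 4 = 1)
position 10: 011 → 1  (bit 3 = 1)
position 1: 010 → 1  (bit 2 = 1)
position 5: 001 → 1  (bit 1 = 1)
position 3: 000 → 1  (bit 0 = 1)
bits b7..b0 = 00111111 = 63

63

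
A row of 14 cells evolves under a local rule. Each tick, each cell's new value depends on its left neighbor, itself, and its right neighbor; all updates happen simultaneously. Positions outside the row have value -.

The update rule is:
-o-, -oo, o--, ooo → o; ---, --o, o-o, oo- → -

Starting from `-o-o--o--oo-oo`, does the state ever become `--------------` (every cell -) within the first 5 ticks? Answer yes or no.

-o-oo-oo-o--o-
-o-o--o--oo-oo  (repeats tick 0; period 2)
tick 5: -o-oo-oo-o--o-
tick 5 is -o-oo-oo-o--o-, still not uniform -

no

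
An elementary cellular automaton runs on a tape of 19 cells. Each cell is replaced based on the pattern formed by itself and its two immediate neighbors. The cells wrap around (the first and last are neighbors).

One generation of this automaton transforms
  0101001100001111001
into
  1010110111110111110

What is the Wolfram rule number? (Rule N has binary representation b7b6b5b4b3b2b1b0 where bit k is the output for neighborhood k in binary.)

243

position 13: 111 → 1  (bit 7 = 1)
position 7: 110 → 1  (bit 6 = 1)
position 0: 101 → 1  (bit 5 = 1)
position 4: 100 → 1  (bit 4 = 1)
position 6: 011 → 0  (bit 3 = 0)
position 1: 010 → 0  (bit 2 = 0)
position 5: 001 → 1  (bit 1 = 1)
position 9: 000 → 1  (bit 0 = 1)
bits b7..b0 = 11110011 = 243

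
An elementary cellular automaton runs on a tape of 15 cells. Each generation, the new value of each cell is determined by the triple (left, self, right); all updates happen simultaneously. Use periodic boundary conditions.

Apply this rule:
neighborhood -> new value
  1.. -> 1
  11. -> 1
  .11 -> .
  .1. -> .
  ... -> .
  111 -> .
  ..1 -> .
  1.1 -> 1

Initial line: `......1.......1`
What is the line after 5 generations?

....1......1...

generation 1: 1......1.......
generation 2: .1......1......
generation 3: ..1......1.....
generation 4: ...1......1....
generation 5: ....1......1...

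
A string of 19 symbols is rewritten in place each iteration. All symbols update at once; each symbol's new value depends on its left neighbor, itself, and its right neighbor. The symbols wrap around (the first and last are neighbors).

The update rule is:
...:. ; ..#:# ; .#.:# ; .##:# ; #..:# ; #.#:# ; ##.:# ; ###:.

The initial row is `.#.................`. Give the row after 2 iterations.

###................
#.##..............#

#.##..............#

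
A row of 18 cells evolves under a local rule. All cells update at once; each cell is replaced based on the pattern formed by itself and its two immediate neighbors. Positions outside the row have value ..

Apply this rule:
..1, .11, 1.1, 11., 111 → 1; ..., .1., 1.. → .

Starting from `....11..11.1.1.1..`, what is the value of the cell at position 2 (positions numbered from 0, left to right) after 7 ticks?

1

...111.1111.1.1...
..1111111111.1....
.111111111111.....
1111111111111.....
1111111111111.....  (fixed point — unchanged through tick 7)
position 2 holds 1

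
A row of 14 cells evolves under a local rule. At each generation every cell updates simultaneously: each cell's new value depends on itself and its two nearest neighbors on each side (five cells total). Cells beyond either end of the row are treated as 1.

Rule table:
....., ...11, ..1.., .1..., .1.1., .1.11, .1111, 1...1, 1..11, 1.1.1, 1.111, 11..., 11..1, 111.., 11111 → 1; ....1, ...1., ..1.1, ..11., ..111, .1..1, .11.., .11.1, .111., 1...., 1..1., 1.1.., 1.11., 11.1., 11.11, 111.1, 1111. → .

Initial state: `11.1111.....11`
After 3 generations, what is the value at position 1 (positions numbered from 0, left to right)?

generation 1: ...11.11.1.1.1
generation 2: 111......11111
generation 3: 1.11.11.1.1111
position 1 holds .

.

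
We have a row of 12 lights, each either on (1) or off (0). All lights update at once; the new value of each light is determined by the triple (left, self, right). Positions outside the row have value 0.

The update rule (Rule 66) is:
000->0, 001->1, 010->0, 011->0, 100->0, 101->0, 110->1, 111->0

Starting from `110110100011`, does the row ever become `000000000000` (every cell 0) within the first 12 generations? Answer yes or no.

yes

generation 1: 010010000101
generation 2: 100100001000
generation 3: 001000010000
generation 4: 010000100000
generation 5: 100001000000
generation 6: 000010000000
generation 7: 000100000000
generation 8: 001000000000
generation 9: 010000000000
generation 10: 100000000000
generation 11: 000000000000
all cells are 0 at generation 11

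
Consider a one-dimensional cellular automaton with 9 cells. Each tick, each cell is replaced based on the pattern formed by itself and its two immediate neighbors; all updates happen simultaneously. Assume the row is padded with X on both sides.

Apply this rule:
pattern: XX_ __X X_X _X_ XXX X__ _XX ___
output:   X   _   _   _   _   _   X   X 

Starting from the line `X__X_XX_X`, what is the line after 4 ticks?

tick 1: X____XX_X
tick 2: X_XX_XX_X
tick 3: X_XX_XX_X  (fixed point — unchanged through tick 4)

X_XX_XX_X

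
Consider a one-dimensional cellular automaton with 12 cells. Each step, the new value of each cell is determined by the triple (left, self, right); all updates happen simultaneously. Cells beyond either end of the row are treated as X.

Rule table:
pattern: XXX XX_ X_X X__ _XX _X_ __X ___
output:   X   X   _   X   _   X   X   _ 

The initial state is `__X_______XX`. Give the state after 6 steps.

step 1: XXXX_____X_X
step 2: XXXXX___XX__
step 3: XXXXXX_X_XXX
step 4: XXXXXX_X__XX
step 5: XXXXXX_XXX_X
step 6: XXXXXX__XX__

XXXXXX__XX__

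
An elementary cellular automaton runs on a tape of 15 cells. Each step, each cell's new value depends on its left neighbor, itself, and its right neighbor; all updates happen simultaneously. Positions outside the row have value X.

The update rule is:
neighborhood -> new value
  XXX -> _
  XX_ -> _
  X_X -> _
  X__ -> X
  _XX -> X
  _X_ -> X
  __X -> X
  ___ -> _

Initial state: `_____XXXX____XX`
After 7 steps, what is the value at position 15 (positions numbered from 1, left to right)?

X___XX___X__XX_
_X_XX_X_XXXXX__
_X_X__X_X____XX
_X_XXXX_XX__XX_
_X_X____X_XXX__
_X_XX__XX_X__XX
_X_X_XXX__XXXX_
position 15 holds _

_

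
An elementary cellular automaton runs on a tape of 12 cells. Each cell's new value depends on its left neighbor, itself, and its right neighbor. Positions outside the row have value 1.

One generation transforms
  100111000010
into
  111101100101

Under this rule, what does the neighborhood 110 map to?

1

At position 0 the neighborhood is 110; the next row has 1 there.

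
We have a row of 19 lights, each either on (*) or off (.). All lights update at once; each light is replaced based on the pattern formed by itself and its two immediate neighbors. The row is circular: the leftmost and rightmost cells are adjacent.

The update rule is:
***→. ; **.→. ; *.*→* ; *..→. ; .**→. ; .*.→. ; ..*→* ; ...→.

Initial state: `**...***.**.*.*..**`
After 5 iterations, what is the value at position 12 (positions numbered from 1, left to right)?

....*...*..*.*..*..
...*...*..*.*..*...
..*...*..*.*..*....
.*...*..*.*..*.....
*...*..*.*..*......
position 12 holds .

.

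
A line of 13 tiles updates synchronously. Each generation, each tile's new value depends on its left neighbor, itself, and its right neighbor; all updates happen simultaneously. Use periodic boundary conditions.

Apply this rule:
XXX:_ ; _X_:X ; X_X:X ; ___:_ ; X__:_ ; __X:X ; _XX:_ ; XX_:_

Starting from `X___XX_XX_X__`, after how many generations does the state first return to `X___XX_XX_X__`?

X__X__X__XX_X
__XX_XX_X__X_
_X__X__XX_XX_
XX_XX_X__X___
__X__XX_XX__X
_XX_X__X___XX
X__XX_XX__X__
X_X__X___XX_X
_XX_XX__X__X_
X__X___XX_XX_
X_XX__X__X__X
_X___XX_XX_X_
XX__X__X__XX_
___XX_XX_X__X
__X__X__XX_XX
_XX_XX_X__X__
X__X__XX_XX__
X_XX_X__X___X
_X__XX_XX__X_
XX_X__X___XX_
__XX_XX__X__X
_X__X___XX_XX
XX_XX__X__X__
__X___XX_XX_X
_XX__X__X__XX
X___XX_XX_X__

26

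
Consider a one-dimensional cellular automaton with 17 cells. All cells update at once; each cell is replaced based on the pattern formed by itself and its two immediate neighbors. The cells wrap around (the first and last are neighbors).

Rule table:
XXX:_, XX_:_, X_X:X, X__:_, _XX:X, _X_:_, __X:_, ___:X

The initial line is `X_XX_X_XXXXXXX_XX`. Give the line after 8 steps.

_XX_X_XX______XX_
_X_X_XX__XXXX_X__
__X_XX___X___X__X
___XX__X___X_____
XX_X_____X___XXXX
__X__XXX___X_X___
X____X___X__X__XX
__XX___X_______X_

__XX___X_______X_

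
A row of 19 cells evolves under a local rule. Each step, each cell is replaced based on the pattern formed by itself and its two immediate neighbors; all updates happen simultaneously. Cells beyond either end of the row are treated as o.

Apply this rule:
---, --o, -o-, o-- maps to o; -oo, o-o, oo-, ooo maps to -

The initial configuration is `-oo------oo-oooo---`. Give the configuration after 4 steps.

ooo------ooooooo---

---oooooo-------ooo
ooo------ooooooo---
---oooooo-------ooo  (repeats step 1; period 2)
step 4: ooo------ooooooo---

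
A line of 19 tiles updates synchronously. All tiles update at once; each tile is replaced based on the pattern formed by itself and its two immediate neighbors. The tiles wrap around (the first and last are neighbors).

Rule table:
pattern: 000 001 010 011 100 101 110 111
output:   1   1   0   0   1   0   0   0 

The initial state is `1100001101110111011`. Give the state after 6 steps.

1100001111111111111

0011110000000000000
1100001111111111111
0011110000000000000  (repeats step 1; period 2)
step 6: 1100001111111111111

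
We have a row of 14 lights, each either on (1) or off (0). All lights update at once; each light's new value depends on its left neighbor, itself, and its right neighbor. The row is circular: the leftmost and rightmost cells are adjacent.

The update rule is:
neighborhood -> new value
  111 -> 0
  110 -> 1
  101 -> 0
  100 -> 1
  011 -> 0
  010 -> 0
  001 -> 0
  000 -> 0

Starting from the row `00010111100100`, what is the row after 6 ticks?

00000000110010
00000000011001
10000000001100
01000000000110
00100000000011
10010000000001

10010000000001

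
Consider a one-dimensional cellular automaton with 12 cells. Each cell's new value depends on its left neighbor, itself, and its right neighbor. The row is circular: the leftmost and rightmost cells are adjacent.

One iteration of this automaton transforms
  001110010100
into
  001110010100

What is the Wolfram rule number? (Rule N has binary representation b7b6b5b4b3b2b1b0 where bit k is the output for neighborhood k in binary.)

position 3: 111 → 1  (bit 7 = 1)
position 4: 110 → 1  (bit 6 = 1)
position 8: 101 → 0  (bit 5 = 0)
position 5: 100 → 0  (bit 4 = 0)
position 2: 011 → 1  (bit 3 = 1)
position 7: 010 → 1  (bit 2 = 1)
position 1: 001 → 0  (bit 1 = 0)
position 0: 000 → 0  (bit 0 = 0)
bits b7..b0 = 11001100 = 204

204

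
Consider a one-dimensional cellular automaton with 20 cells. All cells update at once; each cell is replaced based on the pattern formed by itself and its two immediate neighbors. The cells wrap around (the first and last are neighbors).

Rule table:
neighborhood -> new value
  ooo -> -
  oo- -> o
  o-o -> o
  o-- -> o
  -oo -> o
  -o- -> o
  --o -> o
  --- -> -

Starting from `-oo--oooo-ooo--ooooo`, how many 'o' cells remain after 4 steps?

11

step 1: oooooo--ooo-oooo---o
step 2: -----oooo-ooo--oo-oo
step 3: o---oo--ooo-oooooooo
step 4: oo-oooooo-ooo-------
count of o: 11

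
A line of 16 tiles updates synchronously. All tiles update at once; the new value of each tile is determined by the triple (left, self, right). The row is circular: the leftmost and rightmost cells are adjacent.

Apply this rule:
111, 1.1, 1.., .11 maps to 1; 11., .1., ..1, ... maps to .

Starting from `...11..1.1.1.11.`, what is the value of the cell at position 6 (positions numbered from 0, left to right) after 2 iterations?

iteration 1: ...1.1..1.1.11.1
iteration 2: 1...1.1..1.11.1.
position 6 holds 1

1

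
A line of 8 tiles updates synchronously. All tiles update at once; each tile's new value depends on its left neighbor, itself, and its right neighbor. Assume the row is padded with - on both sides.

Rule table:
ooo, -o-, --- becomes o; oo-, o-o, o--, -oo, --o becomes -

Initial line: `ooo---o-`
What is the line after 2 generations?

generation 1: -o--o-o-
generation 2: -o--o-o-

-o--o-o-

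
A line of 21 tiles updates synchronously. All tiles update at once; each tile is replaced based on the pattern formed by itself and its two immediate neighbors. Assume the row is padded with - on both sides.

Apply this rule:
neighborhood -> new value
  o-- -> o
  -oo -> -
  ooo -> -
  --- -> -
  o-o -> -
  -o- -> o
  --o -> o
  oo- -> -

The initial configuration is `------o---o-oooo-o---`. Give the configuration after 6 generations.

-----ooo-oo------oo--
----o------o----o--o-
---ooo----ooo--oooooo
--o---o--o---oo------
-ooo-oooooo-o--o-----
o-----------ooooo----

o-----------ooooo----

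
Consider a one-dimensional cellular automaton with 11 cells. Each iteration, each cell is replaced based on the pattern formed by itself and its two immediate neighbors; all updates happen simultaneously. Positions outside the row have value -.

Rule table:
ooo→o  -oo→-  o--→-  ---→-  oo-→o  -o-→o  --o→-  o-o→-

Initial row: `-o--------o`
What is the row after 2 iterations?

-o--------o  (fixed point — unchanged through iteration 2)

-o--------o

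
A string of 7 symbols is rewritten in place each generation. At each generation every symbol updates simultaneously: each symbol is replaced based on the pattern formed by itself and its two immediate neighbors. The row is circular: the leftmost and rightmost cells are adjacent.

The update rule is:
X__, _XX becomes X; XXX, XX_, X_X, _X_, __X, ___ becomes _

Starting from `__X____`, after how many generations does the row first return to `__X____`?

7

___X___
____X__
_____X_
______X
X______
_X_____
__X____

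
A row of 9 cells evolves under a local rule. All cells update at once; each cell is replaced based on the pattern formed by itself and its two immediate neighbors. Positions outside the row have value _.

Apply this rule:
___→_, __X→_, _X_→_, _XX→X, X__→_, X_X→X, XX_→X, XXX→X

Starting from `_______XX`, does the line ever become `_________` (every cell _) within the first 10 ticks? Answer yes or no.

_______XX  (fixed point — unchanged through tick 10)
tick 10 is _______XX, still not uniform _

no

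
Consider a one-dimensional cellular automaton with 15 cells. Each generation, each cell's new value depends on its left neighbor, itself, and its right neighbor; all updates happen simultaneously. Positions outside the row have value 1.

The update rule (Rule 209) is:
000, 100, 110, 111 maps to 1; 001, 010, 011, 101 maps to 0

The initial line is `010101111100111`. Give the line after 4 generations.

111111100111110

generation 1: 000000111110011
generation 2: 111110011111001
generation 3: 111111001111100
generation 4: 111111100111110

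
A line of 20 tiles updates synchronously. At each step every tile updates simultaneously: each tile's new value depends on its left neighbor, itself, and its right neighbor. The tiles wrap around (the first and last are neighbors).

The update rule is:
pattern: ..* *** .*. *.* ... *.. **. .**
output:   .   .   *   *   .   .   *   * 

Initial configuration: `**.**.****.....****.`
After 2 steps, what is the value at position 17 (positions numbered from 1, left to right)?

*******..*.....*..**
......*..*.....*..*.
position 17 holds .

.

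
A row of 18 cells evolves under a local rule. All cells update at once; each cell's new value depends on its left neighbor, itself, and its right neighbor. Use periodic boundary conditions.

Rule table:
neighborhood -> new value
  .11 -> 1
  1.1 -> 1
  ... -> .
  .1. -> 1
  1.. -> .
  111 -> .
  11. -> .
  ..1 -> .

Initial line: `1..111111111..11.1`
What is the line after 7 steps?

...1..........1...

step 1: ...1..........1.11
step 2: ...1..........111.
step 3: ...1..........1...
step 4: ...1..........1...  (fixed point — unchanged through step 7)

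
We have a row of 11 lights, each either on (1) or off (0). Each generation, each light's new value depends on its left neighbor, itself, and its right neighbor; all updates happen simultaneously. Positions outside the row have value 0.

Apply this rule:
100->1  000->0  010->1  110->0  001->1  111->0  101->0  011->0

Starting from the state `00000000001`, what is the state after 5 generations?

00000111011

00000000011
00000000100
00000001110
00000010001
00000111011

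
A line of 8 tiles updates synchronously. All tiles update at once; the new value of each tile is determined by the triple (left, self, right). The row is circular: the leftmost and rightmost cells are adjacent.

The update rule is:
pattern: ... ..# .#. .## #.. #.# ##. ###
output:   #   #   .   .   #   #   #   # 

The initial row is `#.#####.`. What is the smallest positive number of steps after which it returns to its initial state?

8

.#.#####
#.#.####
##.#.###
###.#.##
####.#.#
#####.#.
.#####.#
#.#####.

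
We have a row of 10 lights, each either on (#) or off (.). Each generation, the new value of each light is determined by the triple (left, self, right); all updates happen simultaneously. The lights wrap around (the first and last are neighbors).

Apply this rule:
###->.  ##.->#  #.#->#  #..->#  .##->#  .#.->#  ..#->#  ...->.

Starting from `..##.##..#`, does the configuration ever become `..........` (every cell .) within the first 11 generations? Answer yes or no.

yes

generation 1: ##########
generation 2: ..........
all cells are . at generation 2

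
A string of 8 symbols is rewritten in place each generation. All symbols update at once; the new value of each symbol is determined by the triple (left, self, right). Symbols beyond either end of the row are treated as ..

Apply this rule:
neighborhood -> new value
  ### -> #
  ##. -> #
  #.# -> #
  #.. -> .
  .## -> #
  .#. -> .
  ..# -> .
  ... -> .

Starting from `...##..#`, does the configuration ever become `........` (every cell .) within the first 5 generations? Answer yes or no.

...##...
...##...  (fixed point — unchanged through generation 5)
generation 5 is ...##..., still not uniform .

no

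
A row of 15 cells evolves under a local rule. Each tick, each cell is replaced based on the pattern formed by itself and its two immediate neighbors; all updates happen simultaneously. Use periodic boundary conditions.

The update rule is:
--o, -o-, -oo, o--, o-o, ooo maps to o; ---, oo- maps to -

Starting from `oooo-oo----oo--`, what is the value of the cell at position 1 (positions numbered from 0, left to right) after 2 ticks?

ooo-oo-o--oo-oo
oo-oo-ooooo-ooo
position 1 holds o

o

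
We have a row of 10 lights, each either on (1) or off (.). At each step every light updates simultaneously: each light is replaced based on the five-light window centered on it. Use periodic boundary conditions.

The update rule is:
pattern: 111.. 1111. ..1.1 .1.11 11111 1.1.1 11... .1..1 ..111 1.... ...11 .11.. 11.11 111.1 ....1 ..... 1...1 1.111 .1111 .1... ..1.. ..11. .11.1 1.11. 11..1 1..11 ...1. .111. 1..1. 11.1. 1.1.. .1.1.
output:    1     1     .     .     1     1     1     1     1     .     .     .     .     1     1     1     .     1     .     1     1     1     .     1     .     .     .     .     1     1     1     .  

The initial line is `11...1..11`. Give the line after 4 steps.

..1.1.1..1

111..11.1.
1.1..1.11.
1.111..1.1
..1.1.1..1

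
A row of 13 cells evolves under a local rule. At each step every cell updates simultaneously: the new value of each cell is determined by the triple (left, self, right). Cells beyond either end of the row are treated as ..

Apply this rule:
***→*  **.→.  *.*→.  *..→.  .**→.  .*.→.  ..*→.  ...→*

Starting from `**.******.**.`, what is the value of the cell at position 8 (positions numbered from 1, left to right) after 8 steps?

step 1: ....****.....
step 2: ***..**..****
step 3: .*........**.
step 4: ...******....
step 5: **..****..***
step 6: .....**....*.
step 7: ****....**...
step 8: .**..**....**
position 8 holds .

.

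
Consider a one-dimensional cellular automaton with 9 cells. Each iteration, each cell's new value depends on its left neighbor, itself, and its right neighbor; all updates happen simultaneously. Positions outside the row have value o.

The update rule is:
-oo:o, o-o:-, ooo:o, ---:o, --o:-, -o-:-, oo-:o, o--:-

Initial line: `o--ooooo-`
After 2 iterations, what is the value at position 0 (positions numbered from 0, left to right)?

o--ooooo-  (fixed point — unchanged through iteration 2)
position 0 holds o

o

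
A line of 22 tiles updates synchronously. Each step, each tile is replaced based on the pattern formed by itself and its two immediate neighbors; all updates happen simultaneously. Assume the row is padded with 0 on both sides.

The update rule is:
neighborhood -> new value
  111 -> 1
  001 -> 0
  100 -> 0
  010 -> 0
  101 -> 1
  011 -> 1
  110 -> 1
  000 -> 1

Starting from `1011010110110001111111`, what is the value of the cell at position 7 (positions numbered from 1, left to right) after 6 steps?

1

0111101111110101111111
0111111111111011111111
0111111111111111111111
0111111111111111111111  (fixed point — unchanged through step 6)
position 7 holds 1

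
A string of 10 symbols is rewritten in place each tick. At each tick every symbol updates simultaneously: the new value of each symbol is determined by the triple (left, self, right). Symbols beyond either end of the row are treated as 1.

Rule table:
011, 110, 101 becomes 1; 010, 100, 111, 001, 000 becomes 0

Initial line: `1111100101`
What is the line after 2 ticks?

0000100011
0000000010

0000000010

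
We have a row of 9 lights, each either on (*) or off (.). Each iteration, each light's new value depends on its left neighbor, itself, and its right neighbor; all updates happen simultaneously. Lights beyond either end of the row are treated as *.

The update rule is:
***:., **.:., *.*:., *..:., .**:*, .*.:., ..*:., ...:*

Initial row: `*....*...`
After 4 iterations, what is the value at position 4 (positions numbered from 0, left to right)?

*

..**...*.
..*..*...
.......*.
.*****...
position 4 holds *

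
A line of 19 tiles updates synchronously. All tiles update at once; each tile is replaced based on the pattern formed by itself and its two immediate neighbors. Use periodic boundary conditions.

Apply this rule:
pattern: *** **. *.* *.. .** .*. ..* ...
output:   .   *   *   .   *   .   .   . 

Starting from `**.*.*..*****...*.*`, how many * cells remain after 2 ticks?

.**.*...*...*....**
****.............**
count of *: 6

6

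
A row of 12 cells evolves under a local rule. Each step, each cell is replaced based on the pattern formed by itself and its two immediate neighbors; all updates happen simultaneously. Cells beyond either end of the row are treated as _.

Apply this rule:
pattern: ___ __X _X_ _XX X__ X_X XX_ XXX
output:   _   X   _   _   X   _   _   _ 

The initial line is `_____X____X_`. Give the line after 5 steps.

X_X___X____X

____X_X__X_X
___X___XX___
__X_X_X__X__
_X_____XX_X_
X_X___X____X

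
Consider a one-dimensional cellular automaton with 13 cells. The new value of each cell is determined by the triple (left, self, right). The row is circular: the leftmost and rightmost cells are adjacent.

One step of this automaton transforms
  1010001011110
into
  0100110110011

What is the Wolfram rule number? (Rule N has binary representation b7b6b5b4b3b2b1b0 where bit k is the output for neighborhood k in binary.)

107

position 9: 111 → 0  (bit 7 = 0)
position 11: 110 → 1  (bit 6 = 1)
position 1: 101 → 1  (bit 5 = 1)
position 3: 100 → 0  (bit 4 = 0)
position 8: 011 → 1  (bit 3 = 1)
position 0: 010 → 0  (bit 2 = 0)
position 5: 001 → 1  (bit 1 = 1)
position 4: 000 → 1  (bit 0 = 1)
bits b7..b0 = 01101011 = 107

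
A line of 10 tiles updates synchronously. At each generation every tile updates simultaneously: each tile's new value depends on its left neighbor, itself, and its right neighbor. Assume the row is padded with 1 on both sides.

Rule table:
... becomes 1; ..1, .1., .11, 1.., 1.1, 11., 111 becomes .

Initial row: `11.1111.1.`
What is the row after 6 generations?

.11111111.

..........
.11111111.
..........  (repeats generation 1; period 2)
generation 6: .11111111.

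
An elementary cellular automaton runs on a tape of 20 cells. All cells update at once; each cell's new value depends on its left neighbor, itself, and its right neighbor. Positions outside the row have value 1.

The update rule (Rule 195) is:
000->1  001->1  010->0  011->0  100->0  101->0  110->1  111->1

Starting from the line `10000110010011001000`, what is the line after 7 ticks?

10101110100011001000

10111010100101010011
10011000001000000101
10101011110011111000
10000001110101111011
10111110110000111001
10011110010111011010
10101110100011001000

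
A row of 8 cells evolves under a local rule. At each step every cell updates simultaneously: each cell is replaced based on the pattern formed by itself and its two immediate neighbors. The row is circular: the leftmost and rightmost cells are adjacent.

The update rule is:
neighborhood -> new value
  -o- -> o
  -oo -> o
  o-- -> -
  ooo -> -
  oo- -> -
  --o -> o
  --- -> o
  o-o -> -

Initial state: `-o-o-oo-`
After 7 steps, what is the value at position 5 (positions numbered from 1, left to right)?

-

oo-o-o--
o--o-o-o
--oo-o-o
-oo--o-o
-o--oo-o
-o-oo--o
-o-o--oo
position 5 holds -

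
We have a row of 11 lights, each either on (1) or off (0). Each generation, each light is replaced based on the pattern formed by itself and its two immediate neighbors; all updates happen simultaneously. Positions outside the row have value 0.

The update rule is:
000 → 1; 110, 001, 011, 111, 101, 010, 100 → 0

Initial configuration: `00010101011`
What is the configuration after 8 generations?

00011111111

11000000000
00011111111
11000000000  (repeats generation 1; period 2)
generation 8: 00011111111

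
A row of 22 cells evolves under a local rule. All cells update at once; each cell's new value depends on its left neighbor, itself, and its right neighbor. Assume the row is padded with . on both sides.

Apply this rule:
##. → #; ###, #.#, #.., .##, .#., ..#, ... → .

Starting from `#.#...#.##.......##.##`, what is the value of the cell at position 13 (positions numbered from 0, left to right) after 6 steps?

.........#........#..#
......................
......................  (fixed point — unchanged through step 6)
position 13 holds .

.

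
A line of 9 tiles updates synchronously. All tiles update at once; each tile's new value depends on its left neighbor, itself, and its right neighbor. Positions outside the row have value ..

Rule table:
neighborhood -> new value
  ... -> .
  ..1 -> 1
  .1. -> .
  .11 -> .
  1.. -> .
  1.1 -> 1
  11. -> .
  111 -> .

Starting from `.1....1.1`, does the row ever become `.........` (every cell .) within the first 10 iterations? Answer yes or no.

iteration 1: 1....1.1.
iteration 2: ....1.1..
iteration 3: ...1.1...
iteration 4: ..1.1....
iteration 5: .1.1.....
iteration 6: 1.1......
iteration 7: .1.......
iteration 8: 1........
iteration 9: .........
all cells are . at iteration 9

yes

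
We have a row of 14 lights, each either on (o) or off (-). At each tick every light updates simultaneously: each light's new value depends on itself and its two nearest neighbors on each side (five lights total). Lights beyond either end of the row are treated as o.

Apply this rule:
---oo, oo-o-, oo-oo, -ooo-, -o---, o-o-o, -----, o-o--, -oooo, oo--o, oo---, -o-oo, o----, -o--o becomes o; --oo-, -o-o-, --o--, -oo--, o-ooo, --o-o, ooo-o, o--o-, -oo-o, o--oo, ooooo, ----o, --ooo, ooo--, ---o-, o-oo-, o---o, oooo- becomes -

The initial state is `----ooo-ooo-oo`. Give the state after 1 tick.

oo-o-o-o-o-o-o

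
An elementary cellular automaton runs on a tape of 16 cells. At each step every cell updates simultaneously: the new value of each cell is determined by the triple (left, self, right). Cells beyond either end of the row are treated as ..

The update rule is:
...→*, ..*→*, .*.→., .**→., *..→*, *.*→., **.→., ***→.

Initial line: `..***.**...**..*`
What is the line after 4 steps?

..******...**..*

**......***..**.
..******...**..*
**......***..**.  (repeats step 1; period 2)
step 4: ..******...**..*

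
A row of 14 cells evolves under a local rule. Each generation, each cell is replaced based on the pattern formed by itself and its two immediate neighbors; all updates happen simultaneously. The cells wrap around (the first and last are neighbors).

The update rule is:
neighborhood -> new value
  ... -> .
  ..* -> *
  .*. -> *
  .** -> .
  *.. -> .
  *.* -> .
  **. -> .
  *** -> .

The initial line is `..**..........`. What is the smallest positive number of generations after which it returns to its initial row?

.*............
**............
.............*
............**
...........*..
..........**..
.........*....
........**....
.......*......
......**......
.....*........
....**........
...*..........
..**..........

14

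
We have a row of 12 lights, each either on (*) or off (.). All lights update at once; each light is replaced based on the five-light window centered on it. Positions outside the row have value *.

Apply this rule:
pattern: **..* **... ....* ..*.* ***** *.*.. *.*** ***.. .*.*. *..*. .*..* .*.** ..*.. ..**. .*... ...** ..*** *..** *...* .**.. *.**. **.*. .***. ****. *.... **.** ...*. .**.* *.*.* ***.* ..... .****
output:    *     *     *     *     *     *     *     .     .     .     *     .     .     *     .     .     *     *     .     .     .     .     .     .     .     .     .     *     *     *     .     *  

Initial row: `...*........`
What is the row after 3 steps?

*.........*.
.*......*.*.
.*....*.*.*.

.*....*.*.*.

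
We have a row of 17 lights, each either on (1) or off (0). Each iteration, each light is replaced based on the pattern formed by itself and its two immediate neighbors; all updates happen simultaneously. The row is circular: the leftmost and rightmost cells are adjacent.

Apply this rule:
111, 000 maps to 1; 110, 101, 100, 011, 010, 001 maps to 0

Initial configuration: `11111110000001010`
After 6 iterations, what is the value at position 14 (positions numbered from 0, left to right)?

01111100111100000
00111000011001111
00010011000000110
11000000011110000
00011111001100110
11001110000000000
position 14 holds 0

0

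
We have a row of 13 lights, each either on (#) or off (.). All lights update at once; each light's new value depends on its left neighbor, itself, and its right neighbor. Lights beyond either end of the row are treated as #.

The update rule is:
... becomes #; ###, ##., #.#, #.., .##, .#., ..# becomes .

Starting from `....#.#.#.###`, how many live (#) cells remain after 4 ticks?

8

tick 1: .##..........
tick 2: ....########.
tick 3: .##..........  (repeats tick 1; period 2)
tick 4: ....########.
count of #: 8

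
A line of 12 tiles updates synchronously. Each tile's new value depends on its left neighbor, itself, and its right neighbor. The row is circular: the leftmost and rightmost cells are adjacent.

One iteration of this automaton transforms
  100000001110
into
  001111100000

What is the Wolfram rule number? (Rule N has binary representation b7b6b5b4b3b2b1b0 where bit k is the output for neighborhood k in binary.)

position 9: 111 → 0  (bit 7 = 0)
position 10: 110 → 0  (bit 6 = 0)
position 11: 101 → 0  (bit 5 = 0)
position 1: 100 → 0  (bit 4 = 0)
position 8: 011 → 0  (bit 3 = 0)
position 0: 010 → 0  (bit 2 = 0)
position 7: 001 → 0  (bit 1 = 0)
position 2: 000 → 1  (bit 0 = 1)
bits b7..b0 = 00000001 = 1

1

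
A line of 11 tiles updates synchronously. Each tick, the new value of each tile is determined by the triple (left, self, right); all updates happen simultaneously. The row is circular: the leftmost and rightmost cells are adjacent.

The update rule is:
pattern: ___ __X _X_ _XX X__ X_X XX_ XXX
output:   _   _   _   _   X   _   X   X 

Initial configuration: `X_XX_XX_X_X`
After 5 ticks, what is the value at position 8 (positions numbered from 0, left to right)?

X__X__X____
_X__X__X___
__X__X__X__
___X__X__X_
____X__X__X
position 8 holds _

_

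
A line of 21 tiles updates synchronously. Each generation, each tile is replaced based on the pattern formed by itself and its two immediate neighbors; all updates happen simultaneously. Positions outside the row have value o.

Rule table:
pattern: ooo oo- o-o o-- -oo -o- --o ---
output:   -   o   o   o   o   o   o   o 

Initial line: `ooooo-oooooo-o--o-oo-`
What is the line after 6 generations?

----ooo----oooooooooo
ooooo-oooooo---------
----ooo----oooooooooo  (repeats generation 1; period 2)
generation 6: ooooo-oooooo---------

ooooo-oooooo---------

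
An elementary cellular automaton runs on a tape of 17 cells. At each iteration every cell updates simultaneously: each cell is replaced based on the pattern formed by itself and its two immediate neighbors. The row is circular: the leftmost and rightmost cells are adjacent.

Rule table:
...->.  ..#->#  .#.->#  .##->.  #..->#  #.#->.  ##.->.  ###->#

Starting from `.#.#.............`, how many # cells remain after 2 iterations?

##.##............
.....#..........#
count of #: 2

2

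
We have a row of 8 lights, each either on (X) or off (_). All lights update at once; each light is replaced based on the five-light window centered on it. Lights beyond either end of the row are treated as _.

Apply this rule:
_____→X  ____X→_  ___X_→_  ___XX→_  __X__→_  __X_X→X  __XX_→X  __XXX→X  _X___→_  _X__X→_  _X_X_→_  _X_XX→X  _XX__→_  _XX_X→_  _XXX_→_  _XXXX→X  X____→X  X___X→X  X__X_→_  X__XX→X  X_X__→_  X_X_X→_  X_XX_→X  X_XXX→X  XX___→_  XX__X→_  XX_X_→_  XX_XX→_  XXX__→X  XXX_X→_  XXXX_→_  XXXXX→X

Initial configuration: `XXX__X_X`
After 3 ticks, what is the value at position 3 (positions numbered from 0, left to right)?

tick 1: X_X__X__
tick 2: X______X
tick 3: __XXX___
position 3 holds X

X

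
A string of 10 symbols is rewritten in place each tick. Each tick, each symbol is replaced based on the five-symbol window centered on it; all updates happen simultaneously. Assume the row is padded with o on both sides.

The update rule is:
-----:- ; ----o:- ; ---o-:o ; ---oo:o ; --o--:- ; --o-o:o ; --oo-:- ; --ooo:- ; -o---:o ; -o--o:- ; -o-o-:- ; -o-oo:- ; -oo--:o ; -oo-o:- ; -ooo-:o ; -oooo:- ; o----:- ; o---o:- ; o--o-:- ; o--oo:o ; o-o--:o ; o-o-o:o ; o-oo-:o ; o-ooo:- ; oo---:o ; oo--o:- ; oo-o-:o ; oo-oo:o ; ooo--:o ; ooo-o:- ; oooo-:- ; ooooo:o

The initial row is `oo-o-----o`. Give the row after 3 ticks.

oo--o-oo-o

tick 1: --ooo---o-
tick 2: -o-ooo-oo-
tick 3: oo--o-oo-o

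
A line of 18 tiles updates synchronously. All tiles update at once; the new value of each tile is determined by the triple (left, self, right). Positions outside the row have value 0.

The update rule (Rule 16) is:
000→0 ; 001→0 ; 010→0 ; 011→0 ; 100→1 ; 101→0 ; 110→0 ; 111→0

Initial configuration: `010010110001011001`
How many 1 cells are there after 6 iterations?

iteration 1: 001000001000000100
iteration 2: 000100000100000010
iteration 3: 000010000010000001
iteration 4: 000001000001000000
iteration 5: 000000100000100000
iteration 6: 000000010000010000
count of 1: 2

2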